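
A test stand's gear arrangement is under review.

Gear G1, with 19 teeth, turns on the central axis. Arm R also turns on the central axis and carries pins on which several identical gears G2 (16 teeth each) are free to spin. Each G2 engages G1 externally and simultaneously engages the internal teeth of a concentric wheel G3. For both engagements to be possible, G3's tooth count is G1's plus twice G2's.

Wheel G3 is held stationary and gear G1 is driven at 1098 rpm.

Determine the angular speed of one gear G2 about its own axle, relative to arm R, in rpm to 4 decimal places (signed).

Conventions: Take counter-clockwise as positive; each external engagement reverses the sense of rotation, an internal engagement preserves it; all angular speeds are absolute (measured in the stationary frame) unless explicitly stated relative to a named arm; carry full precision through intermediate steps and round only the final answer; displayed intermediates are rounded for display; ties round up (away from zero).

topology: planetary set — G1 19T / G2 16T / G3 51T, arm = carrier (Willis)
normalise by the input: solve with ω_sun = 1, then scale by 1098 rpm
ring teeth: 19 + 2·16 = 51
19(ω_sun−ω_arm) = −51(ω_ring−ω_arm),  ω_ring = 0, ω_sun = 1
19(1−ω_arm) = −51(0−ω_arm)  ⇒  70·ω_arm = 19  ⇒  ω_arm = 19/70
sun–planet mesh: 19·(1−19/70) = −16·(ω_p−ω_arm)  ⇒  ω_p−ω_arm = -969/1120
scale: ω_p−ω_arm = -969/1120 × 1098 rpm = -949.9661 rpm

-949.9661 rpm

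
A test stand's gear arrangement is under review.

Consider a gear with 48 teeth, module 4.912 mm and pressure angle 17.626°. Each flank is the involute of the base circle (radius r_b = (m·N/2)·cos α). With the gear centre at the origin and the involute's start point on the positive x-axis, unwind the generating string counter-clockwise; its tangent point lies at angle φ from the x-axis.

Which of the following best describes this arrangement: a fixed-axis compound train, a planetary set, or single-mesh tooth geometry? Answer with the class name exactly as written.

topology: single-mesh involute geometry — m = 4.912, N = 48
classification: single-mesh tooth geometry

single-mesh tooth geometry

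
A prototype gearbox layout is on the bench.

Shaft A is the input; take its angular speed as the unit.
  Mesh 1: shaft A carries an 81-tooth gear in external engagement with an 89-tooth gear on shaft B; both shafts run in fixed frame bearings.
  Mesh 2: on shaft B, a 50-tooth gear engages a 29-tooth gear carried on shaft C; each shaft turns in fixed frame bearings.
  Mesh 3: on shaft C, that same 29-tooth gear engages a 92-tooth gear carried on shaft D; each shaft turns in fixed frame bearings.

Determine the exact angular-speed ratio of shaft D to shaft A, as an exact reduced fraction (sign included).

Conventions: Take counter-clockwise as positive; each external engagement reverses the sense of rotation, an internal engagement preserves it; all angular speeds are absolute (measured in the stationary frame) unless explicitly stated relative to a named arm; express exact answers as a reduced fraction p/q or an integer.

-2025/4094

class = fixed-axis compound train [3 meshes; 3 ratios multiply, 3 sense flips]
mesh 1 [81T→89T]: running ratio 81/89, sense −
mesh 2 [50T→29T]: running ratio 4050/2581, sense +
mesh 3 [29T→92T]: running ratio 2025/4094, sense −
ω_out/ω_in = -2025/4094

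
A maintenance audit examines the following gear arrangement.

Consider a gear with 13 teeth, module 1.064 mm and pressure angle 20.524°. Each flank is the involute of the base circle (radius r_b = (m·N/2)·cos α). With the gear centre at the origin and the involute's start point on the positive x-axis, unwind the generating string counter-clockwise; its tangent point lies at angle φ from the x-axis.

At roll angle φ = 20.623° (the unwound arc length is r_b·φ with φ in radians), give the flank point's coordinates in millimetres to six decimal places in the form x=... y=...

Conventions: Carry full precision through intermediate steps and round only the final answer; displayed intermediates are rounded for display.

x=6.883086 y=0.099381

single-mesh involute tooth geometry (13T wheel at module 1.064)
pitch radius r_p = m·N/2 = 1.064·13/2 = 6.916000
base radius r_b = r_p·cos α = 6.916000·cos 20.524° = 6.477010
roll angle φ = 20.623° = 0.35993925 rad
x = r_b·(cos φ + φ·sin φ) = 6.883086
y = r_b·(sin φ − φ·cos φ) = 0.099381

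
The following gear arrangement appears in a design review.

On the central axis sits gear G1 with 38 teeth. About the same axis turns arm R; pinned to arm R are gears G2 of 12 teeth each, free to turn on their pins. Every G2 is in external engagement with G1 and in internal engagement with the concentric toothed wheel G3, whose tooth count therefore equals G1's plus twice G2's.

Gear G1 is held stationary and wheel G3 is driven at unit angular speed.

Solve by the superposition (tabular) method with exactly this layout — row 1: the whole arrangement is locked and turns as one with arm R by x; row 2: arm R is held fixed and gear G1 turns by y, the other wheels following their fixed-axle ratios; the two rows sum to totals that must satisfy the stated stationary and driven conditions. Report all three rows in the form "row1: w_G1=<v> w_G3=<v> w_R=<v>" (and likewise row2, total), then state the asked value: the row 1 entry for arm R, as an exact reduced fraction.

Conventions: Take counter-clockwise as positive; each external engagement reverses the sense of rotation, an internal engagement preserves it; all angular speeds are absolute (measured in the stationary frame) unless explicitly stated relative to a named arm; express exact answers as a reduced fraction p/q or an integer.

recognized (axles ride arm R): planetary set, 38/12/62 teeth
superposition row 1 [locked train]: every member turns x
row 2 (arm held, sun turns y): ω_ring = −(38/62)·y, ω_arm = 0
boundary: total ω_sun = x + y = 0 and total ω_ring = x − (38/62)·y = 1  ⇒  y = -31/50, x = 31/50
row 2 ring = −(38/62)·(-31/50) = 19/50
totals (row 1 + row 2): sun 31/50 + (-31/50) = 0, ring 31/50 + 19/50 = 1, arm 31/50 + 0 = 31/50
asked cell (row1, arm) = 31/50

row1: w_G1=31/50 w_G3=31/50 w_R=31/50
row2: w_G1=-31/50 w_G3=19/50 w_R=0
total: w_G1=0 w_G3=1 w_R=31/50
asked value: 31/50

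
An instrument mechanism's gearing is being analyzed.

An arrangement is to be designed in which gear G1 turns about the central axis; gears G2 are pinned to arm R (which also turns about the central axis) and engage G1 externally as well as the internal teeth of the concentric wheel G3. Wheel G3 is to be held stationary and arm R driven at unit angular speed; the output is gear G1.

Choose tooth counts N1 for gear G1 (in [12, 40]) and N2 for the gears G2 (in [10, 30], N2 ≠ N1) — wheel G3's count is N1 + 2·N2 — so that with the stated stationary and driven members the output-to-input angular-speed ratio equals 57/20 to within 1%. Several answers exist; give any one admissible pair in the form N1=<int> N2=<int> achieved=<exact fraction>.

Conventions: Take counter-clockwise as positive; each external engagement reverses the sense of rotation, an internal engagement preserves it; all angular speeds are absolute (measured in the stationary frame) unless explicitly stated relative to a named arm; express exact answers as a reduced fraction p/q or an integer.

topology: planetary set — design target 57/20, arm = carrier (Willis)
Willis with ω_ring = 0: ω_sun/ω_arm = (N1+N3)/N1; set equal to 57/20  ⇒  N3/N1 = 57/20 − 1 = 37/20
N3 = N1 + 2·N2  ⇒  N2/N1 = (N3/N1 − 1)/2 = (37/20 − 1)/2 = 17/40
smallest multiple with N1 ≥ 12 and N2 ≥ 10: k = 1  ⇒  N1 = 1·40 = 40, N2 = 1·17 = 17 (N1 ≤ 40, N2 ≤ 30, N2 ≠ N1 ✓), N3 = 40 + 2·17 = 74
check: (N1+N3)/N1 with N1 = 40, N3 = 74 gives 57/20; |achieved − target| = 0 ≤ 57/2000 ✓

N1=40 N2=17 achieved=57/20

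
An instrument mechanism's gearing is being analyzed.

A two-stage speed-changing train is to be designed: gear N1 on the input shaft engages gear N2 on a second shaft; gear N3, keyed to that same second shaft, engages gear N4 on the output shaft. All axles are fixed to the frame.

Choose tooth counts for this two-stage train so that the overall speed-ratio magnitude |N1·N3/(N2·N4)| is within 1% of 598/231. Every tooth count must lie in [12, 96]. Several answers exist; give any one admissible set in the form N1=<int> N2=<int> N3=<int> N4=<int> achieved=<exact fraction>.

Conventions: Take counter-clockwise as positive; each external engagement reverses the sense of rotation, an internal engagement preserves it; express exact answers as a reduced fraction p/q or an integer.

N1=13 N2=14 N3=92 N4=33 achieved=598/231

2-stage fixed-axis compound train for ratio 598/231
target = 598/231 in lowest terms: an exact hit needs N1·N3 = k·598 and N2·N4 = k·231 for one integer k, every count in [12, 96]; additionally prefer no 1:1 stage (N1 ≠ N2, N3 ≠ N4)
k = 1: no 1:1-free in-range split of k·598 and k·231 into factor pairs; take k = 2
k = 2: N1·N3 = 1196 = 13·92, N2·N4 = 462 = 14·33
achieved = 13·92/(14·33) = 598/231; |achieved − target| = 0 ≤ 299/11550 ✓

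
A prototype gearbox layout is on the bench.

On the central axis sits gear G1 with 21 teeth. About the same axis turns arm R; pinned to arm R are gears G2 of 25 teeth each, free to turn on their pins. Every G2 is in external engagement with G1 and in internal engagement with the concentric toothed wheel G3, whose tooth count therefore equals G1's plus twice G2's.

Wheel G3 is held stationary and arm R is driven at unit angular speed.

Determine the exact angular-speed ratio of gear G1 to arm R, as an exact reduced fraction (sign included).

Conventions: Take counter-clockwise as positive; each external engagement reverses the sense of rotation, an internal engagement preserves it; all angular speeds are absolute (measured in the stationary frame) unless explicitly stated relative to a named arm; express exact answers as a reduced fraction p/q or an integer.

92/21

planetary set (21T centre, 25T on arm, 71T internal) — Willis relation
ring teeth: 21 + 2·25 = 71
21(ω_sun−ω_arm) = −71(ω_ring−ω_arm),  ω_ring = 0, ω_arm = 1
ω_sun = 1 − (71/21)(0−1) = 92/21
ω_out/ω_in = 92/21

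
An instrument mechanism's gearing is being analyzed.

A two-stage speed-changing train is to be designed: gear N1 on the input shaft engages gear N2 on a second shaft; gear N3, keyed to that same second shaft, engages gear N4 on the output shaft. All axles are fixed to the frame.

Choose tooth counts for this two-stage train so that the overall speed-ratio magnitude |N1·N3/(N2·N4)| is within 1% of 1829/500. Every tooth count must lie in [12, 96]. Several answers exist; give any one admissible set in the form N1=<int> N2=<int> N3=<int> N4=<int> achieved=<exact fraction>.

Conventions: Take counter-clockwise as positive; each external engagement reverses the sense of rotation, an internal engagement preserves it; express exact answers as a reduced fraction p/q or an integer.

2-stage fixed-axis compound train for ratio 1829/500
target = 1829/500 in lowest terms: an exact hit needs N1·N3 = k·1829 and N2·N4 = k·500 for one integer k, every count in [12, 96]; additionally prefer no 1:1 stage (N1 ≠ N2, N3 ≠ N4)
k = 1: N1·N3 = 1829 = 31·59, N2·N4 = 500 = 20·25
achieved = 31·59/(20·25) = 1829/500; |achieved − target| = 0 ≤ 1829/50000 ✓

N1=31 N2=20 N3=59 N4=25 achieved=1829/500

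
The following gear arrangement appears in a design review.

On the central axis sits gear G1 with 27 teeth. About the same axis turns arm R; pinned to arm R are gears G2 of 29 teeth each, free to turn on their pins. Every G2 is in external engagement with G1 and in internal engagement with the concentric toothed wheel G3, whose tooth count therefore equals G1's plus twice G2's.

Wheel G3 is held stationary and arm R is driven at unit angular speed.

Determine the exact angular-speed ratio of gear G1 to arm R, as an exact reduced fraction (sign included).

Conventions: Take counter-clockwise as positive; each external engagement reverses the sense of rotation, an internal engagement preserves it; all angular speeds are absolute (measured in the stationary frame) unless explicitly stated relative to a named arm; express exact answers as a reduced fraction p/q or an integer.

planetary set (27T centre, 29T on arm, 85T internal) — Willis relation
ring teeth: 27 + 2·29 = 85
27(ω_sun−ω_arm) = −85(ω_ring−ω_arm),  ω_ring = 0, ω_arm = 1
ω_sun = 1 − (85/27)(0−1) = 112/27
ω_out/ω_in = 112/27

112/27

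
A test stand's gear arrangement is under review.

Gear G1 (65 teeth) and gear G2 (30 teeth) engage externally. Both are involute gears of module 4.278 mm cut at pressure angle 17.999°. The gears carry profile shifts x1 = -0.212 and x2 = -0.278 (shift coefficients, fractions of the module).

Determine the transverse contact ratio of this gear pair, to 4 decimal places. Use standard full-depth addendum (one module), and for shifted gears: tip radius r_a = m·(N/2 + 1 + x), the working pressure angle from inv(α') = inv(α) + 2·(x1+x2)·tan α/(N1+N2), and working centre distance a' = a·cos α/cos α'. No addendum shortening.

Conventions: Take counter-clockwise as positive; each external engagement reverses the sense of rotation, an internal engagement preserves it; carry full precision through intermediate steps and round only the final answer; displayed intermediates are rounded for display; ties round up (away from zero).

topology: single-mesh involute geometry — m = 4.278, 65T/30T pair
base radii: r_b1 = 132.230893, r_b2 = 61.029643
tip radii: r_a1 = 142.406064, r_a2 = 67.258716
inv(α') = inv(17.999°) + 2·(-0.212-0.278)·tan α/(65+30) = 0.00740698  ⇒  α' = 15.94003°
a' = a·cos α / cos α' = 203.2050·cos 17.999°/cos 15.94003° = 200.988613
action lengths: √(r_a1²−r_b1²) = 52.862824, √(r_a2²−r_b2²) = 28.268668
base pitch p_b = π·m·cos α = 12.782018
CR = (52.862824 + 28.268668 − 200.988613·sin 15.94003°)/12.782018 = 2.028926
contact ratio ≈ 2.0289

2.0289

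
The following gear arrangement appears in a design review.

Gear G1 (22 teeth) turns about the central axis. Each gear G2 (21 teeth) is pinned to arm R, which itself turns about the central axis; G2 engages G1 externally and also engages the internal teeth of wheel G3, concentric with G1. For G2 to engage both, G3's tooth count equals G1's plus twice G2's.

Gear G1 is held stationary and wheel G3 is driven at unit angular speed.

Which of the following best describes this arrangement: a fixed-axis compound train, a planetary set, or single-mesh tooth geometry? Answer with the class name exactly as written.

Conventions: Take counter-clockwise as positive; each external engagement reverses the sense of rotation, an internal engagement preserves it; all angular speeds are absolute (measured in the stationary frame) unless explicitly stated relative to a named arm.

topology: planetary set — G1 22T / G2 21T / G3 64T, arm = carrier (Willis)
classification: planetary set

planetary set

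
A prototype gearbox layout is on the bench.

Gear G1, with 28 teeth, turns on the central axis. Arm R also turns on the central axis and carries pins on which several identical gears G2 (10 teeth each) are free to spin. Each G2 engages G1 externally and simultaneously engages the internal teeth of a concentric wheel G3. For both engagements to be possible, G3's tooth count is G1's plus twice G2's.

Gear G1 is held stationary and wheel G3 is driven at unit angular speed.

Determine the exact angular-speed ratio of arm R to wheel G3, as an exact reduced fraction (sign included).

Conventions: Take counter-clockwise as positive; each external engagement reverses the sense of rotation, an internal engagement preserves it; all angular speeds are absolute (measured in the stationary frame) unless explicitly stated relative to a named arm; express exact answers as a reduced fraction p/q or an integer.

12/19

class = planetary set [G3 = 28+2·10 = 48; Willis about the carrier]
ring teeth: 28 + 2·10 = 48
28(ω_sun−ω_arm) = −48(ω_ring−ω_arm),  ω_sun = 0, ω_ring = 1
28(0−ω_arm) = −48(1−ω_arm)  ⇒  76·ω_arm = 48  ⇒  ω_arm = 12/19
ω_out/ω_in = 12/19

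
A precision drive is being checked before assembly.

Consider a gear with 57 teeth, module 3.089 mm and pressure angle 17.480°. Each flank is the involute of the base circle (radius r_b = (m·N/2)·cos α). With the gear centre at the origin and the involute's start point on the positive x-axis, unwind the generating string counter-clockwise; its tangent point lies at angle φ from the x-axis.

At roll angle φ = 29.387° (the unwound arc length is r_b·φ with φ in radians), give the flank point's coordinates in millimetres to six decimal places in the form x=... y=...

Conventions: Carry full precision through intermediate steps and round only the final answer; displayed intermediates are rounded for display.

class = single-mesh tooth geometry [base-circle involute, m = 3.089, 57T]
pitch radius r_p = m·N/2 = 3.089·57/2 = 88.036500
base radius r_b = r_p·cos α = 88.036500·cos 17.480° = 83.971138
roll angle φ = 29.387° = 0.51289991 rad
x = r_b·(cos φ + φ·sin φ) = 94.300282
y = r_b·(sin φ − φ·cos φ) = 3.678227

x=94.300282 y=3.678227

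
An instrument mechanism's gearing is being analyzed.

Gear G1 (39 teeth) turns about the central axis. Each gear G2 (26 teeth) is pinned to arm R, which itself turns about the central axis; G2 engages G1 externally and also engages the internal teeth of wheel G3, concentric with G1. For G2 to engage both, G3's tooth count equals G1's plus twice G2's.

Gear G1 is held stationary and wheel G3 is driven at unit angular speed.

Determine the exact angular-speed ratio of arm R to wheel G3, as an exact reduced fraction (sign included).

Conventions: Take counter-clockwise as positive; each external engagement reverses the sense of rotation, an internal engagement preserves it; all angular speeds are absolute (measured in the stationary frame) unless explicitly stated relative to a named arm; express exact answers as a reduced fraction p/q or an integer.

class = planetary set [G3 = 39+2·26 = 91; Willis about the carrier]
ring teeth: 39 + 2·26 = 91
39(ω_sun−ω_arm) = −91(ω_ring−ω_arm),  ω_sun = 0, ω_ring = 1
39(0−ω_arm) = −91(1−ω_arm)  ⇒  130·ω_arm = 91  ⇒  ω_arm = 7/10
ω_out/ω_in = 7/10

7/10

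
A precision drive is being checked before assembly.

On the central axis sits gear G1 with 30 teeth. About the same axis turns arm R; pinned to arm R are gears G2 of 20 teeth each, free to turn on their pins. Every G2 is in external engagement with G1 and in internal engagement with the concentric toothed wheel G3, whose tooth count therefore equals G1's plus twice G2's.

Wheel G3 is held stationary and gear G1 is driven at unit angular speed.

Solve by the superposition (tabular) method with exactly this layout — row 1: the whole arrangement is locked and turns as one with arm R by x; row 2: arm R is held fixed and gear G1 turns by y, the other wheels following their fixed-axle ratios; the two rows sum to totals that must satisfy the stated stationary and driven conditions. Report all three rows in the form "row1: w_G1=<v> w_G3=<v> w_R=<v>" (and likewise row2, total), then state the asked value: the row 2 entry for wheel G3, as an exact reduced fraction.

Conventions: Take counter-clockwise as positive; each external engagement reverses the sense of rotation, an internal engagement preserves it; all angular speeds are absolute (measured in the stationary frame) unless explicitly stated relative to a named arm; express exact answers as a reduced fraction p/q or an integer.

topology: planetary set — G1 30T / G2 20T / G3 70T, arm = carrier (Willis)
row 1: whole set turns with the arm by x
superposition row 2 [arm held]: sun y, ring −(30/70)·y, arm 0
boundary: total ω_ring = x − (30/70)·y = 0 and total ω_sun = x + y = 1  ⇒  y = 7/10, x = 3/10
row 2 ring = −(30/70)·7/10 = -3/10
totals (row 1 + row 2): sun 3/10 + 7/10 = 1, ring 3/10 + (-3/10) = 0, arm 3/10 + 0 = 3/10
asked cell (row2, ring) = -3/10

row1: w_G1=3/10 w_G3=3/10 w_R=3/10
row2: w_G1=7/10 w_G3=-3/10 w_R=0
total: w_G1=1 w_G3=0 w_R=3/10
asked value: -3/10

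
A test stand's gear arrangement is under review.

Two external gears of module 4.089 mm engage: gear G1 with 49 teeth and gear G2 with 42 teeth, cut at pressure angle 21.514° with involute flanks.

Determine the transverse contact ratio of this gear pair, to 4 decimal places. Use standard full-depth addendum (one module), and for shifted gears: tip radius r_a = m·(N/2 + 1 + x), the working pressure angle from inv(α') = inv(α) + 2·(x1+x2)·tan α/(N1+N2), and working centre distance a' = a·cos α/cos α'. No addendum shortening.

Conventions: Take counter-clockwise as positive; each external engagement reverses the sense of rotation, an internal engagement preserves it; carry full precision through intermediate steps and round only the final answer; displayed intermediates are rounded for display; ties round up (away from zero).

1.6636

recognized (one external pair, fixed centres): single-mesh tooth geometry, m = 4.089, N1 = 49, N2 = 42
base radii: r_b1 = 93.200723, r_b2 = 79.886334
tip radii: r_a1 = 104.269500, r_a2 = 89.958000
no profile shift: α' = α, a' = a
action lengths: √(r_a1²−r_b1²) = 46.752047, √(r_a2²−r_b2²) = 41.359587
base pitch p_b = π·m·cos α = 11.950968
CR = (46.752047 + 41.359587 − 186.049500·sin 21.51400°)/11.950968 = 1.663628
contact ratio ≈ 1.6636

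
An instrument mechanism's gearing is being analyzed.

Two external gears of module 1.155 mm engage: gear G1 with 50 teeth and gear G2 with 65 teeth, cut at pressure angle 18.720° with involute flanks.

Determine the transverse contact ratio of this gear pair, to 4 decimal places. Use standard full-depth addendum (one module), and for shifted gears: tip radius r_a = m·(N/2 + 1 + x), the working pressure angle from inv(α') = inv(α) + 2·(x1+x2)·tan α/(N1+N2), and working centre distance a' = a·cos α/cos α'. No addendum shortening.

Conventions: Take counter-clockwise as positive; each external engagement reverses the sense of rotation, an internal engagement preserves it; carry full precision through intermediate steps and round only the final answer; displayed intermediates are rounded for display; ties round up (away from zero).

1.8513

recognized (one external pair, fixed centres): single-mesh tooth geometry, m = 1.155, N1 = 50, N2 = 65
base radii: r_b1 = 27.347464, r_b2 = 35.551703
tip radii: r_a1 = 30.030000, r_a2 = 38.692500
no profile shift: α' = α, a' = a
action lengths: √(r_a1²−r_b1²) = 12.406335, √(r_a2²−r_b2²) = 15.270429
base pitch p_b = π·m·cos α = 3.436584
CR = (12.406335 + 15.270429 − 66.412500·sin 18.72000°)/3.436584 = 1.851285
contact ratio ≈ 1.8513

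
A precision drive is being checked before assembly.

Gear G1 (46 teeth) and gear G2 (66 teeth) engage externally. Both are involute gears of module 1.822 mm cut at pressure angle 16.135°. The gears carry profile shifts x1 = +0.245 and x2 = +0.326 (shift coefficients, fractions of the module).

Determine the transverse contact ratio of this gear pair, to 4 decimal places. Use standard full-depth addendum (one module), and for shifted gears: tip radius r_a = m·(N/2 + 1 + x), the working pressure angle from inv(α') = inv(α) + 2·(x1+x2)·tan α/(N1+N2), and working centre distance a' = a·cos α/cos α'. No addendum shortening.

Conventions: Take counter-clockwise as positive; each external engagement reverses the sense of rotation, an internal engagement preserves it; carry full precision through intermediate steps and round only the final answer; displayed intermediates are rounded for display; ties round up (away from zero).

1.9025

class = single-mesh tooth geometry [involute pair 46T × 66T, m = 1.822]
base radii: r_b1 = 40.255305, r_b2 = 57.757611
tip radii: r_a1 = 44.174390, r_a2 = 62.541972
inv(α') = inv(16.135°) + 2·(+0.245+0.326)·tan α/(46+66) = 0.01063796  ⇒  α' = 17.93327°
a' = a·cos α / cos α' = 102.0320·cos 16.135°/cos 17.93327° = 103.017965
action lengths: √(r_a1²−r_b1²) = 18.190304, √(r_a2²−r_b2²) = 23.990761
base pitch p_b = π·m·cos α = 5.498512
CR = (18.190304 + 23.990761 − 103.017965·sin 17.93327°)/5.498512 = 1.902495
contact ratio ≈ 1.9025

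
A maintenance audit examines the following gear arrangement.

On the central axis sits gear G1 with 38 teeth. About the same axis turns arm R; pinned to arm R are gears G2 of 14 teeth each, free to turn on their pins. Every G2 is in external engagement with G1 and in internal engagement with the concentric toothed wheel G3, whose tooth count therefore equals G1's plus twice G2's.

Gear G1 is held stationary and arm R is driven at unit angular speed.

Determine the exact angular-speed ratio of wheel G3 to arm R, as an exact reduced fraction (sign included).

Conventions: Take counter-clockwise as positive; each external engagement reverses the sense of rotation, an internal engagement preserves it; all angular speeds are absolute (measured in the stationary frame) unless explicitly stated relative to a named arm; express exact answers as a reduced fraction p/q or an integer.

52/33

planetary set (38T centre, 14T on arm, 66T internal) — Willis relation
ring teeth: 38 + 2·14 = 66
38(ω_sun−ω_arm) = −66(ω_ring−ω_arm),  ω_sun = 0, ω_arm = 1
ω_ring = 1 − (38/66)(0−1) = 52/33
ω_out/ω_in = 52/33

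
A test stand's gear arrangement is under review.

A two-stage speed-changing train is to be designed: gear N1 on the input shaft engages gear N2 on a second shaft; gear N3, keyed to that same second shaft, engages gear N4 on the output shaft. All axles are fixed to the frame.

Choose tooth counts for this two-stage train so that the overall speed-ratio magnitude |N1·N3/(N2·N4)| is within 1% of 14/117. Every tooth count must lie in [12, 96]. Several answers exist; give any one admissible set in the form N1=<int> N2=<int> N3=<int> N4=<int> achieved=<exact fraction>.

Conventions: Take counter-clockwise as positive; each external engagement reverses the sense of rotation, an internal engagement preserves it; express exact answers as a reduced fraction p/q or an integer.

N1=12 N2=18 N3=14 N4=78 achieved=14/117

topology: fixed-axis compound train — 2 stages, target 14/117
target = 14/117 in lowest terms: an exact hit needs N1·N3 = k·14 and N2·N4 = k·117 for one integer k, every count in [12, 96]; additionally prefer no 1:1 stage (N1 ≠ N2, N3 ≠ N4)
k = 1…11: no 1:1-free in-range split of k·14 and k·117 into factor pairs; take k = 12
k = 12: N1·N3 = 168 = 12·14, N2·N4 = 1404 = 18·78
achieved = 12·14/(18·78) = 14/117; |achieved − target| = 0 ≤ 7/5850 ✓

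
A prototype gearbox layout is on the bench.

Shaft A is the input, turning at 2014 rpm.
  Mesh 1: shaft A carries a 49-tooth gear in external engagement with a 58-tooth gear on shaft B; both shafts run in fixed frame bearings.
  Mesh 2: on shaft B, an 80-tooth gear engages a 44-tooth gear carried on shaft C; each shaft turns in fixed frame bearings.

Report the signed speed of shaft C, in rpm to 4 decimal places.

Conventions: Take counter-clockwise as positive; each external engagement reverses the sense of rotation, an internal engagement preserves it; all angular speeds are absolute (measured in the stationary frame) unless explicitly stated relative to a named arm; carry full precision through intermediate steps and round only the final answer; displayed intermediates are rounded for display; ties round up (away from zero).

+3093.6050 rpm

2-mesh fixed-axis compound train (all bearings frame-fixed)
mesh 1 [49T→58T]: ω = 2014.0000×49/58 = 1701.4828 rpm, sense flips to −
mesh 2 [80T→44T]: ω = 1701.4828×80/44 = 3093.6050 rpm, sense flips to +
signed output speed = +3093.6050 rpm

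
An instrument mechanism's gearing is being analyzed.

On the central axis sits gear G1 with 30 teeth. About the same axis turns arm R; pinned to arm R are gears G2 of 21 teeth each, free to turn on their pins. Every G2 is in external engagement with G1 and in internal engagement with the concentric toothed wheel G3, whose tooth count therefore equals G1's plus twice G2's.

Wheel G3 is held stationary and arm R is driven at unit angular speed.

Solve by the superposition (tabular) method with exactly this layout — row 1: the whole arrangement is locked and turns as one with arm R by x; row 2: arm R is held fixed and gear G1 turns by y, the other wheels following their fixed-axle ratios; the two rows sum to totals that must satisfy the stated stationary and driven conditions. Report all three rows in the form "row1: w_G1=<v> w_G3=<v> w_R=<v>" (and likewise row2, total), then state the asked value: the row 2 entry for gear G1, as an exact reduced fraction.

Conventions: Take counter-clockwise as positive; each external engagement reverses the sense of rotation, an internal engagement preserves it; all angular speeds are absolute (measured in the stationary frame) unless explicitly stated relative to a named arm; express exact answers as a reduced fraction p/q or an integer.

row1: w_G1=1 w_G3=1 w_R=1
row2: w_G1=12/5 w_G3=-1 w_R=0
total: w_G1=17/5 w_G3=0 w_R=1
asked value: 12/5

recognized (axles ride arm R): planetary set, 30/21/72 teeth
row 1 (train locked, turned with arm): all members turn x
row 2 (arm held, sun turns y): ω_ring = −(30/72)·y, ω_arm = 0
boundary: total ω_ring = x − (30/72)·y = 0 and total ω_arm = x = 1  ⇒  y = 12/5, x = 1
row 2 ring = −(30/72)·12/5 = -1
totals (row 1 + row 2): sun 1 + 12/5 = 17/5, ring 1 + (-1) = 0, arm 1 + 0 = 1
asked cell (row2, sun) = 12/5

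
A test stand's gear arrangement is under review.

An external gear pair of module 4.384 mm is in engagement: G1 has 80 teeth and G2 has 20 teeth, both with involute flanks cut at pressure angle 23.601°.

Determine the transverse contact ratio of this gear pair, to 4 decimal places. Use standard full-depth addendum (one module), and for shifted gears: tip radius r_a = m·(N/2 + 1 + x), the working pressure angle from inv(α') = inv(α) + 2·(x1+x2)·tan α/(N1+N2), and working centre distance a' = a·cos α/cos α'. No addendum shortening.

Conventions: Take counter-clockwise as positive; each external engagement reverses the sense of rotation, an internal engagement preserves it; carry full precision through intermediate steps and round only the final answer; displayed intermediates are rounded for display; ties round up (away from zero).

recognized (one external pair, fixed centres): single-mesh tooth geometry, m = 4.384, N1 = 80, N2 = 20
base radii: r_b1 = 160.692143, r_b2 = 40.173036
tip radii: r_a1 = 179.744000, r_a2 = 48.224000
no profile shift: α' = α, a' = a
action lengths: √(r_a1²−r_b1²) = 80.535338, √(r_a2²−r_b2²) = 26.677357
base pitch p_b = π·m·cos α = 12.620731
CR = (80.535338 + 26.677357 − 219.200000·sin 23.60100°)/12.620731 = 1.541328
contact ratio ≈ 1.5413

1.5413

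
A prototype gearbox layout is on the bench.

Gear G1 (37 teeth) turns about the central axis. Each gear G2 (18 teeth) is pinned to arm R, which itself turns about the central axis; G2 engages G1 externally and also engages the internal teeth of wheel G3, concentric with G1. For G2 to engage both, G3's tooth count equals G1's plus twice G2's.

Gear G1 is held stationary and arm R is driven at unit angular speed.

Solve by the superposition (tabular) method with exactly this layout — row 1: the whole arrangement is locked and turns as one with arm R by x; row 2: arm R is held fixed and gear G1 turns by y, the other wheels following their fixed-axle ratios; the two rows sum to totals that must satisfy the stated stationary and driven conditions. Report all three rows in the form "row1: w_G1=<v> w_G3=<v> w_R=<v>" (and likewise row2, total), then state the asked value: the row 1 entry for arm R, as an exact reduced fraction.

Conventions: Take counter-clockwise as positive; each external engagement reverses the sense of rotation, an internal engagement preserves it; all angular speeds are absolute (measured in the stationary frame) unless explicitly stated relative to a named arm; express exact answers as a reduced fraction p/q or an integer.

row1: w_G1=1 w_G3=1 w_R=1
row2: w_G1=-1 w_G3=37/73 w_R=0
total: w_G1=0 w_G3=110/73 w_R=1
asked value: 1

recognized (axles ride arm R): planetary set, 37/18/73 teeth
row 1: whole set turns with the arm by x
row 2 (arm held, sun turns y): ω_ring = −(37/73)·y, ω_arm = 0
boundary: total ω_sun = x + y = 0 and total ω_arm = x = 1  ⇒  y = -1, x = 1
row 2 ring = −(37/73)·(-1) = 37/73
totals (row 1 + row 2): sun 1 + (-1) = 0, ring 1 + 37/73 = 110/73, arm 1 + 0 = 1
asked cell (row1, arm) = 1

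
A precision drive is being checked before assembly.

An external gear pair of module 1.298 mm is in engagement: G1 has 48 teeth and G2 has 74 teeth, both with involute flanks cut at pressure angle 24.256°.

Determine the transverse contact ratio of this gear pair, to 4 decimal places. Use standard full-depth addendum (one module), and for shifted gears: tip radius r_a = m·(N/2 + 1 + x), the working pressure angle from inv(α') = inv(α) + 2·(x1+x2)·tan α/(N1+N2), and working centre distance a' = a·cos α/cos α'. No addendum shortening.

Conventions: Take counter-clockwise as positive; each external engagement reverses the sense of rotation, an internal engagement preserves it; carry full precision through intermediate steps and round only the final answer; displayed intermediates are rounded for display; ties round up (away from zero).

1.5802

class = single-mesh tooth geometry [involute pair 48T × 74T, m = 1.298]
base radii: r_b1 = 28.401871, r_b2 = 43.786218
tip radii: r_a1 = 32.450000, r_a2 = 49.324000
no profile shift: α' = α, a' = a
action lengths: √(r_a1²−r_b1²) = 15.695102, √(r_a2²−r_b2²) = 22.707358
base pitch p_b = π·m·cos α = 3.717796
CR = (15.695102 + 22.707358 − 79.178000·sin 24.25600°)/3.717796 = 1.580238
contact ratio ≈ 1.5802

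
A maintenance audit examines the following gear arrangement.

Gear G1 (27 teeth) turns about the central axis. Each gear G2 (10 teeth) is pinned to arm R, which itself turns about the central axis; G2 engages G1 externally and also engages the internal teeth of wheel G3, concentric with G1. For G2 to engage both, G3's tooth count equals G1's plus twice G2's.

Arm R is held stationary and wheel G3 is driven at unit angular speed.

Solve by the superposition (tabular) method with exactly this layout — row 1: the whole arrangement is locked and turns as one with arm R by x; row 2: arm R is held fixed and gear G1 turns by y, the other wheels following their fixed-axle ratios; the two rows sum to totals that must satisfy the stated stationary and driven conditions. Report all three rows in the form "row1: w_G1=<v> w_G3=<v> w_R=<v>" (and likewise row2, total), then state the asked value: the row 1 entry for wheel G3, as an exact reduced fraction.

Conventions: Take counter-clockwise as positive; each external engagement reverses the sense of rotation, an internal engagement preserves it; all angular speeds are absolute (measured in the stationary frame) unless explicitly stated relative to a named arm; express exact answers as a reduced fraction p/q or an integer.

recognized (axles ride arm R): planetary set, 27/10/47 teeth
row 1 (train locked, turned with arm): all members turn x
row 2 — arm fixed, fixed-axis ratios: sun y, ring −(27/47)·y, arm 0
boundary: total ω_arm = x = 0 and total ω_ring = x − (27/47)·y = 1  ⇒  y = -47/27, x = 0
row 2 ring = −(27/47)·(-47/27) = 1
totals (row 1 + row 2): sun 0 + (-47/27) = -47/27, ring 0 + 1 = 1, arm 0 + 0 = 0
asked cell (row1, ring) = 0

row1: w_G1=0 w_G3=0 w_R=0
row2: w_G1=-47/27 w_G3=1 w_R=0
total: w_G1=-47/27 w_G3=1 w_R=0
asked value: 0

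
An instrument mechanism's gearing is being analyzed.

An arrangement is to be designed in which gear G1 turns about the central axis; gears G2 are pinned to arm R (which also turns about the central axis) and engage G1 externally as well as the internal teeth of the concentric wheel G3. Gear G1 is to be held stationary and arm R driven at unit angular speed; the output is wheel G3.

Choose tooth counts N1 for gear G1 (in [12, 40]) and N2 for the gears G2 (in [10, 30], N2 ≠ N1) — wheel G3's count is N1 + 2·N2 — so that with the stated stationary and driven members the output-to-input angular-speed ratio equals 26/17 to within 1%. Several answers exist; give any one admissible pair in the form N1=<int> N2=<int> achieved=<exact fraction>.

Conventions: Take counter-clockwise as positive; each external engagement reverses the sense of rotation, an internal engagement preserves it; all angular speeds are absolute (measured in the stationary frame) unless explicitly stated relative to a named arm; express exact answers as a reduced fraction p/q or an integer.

N1=27 N2=12 achieved=26/17

topology: planetary set — design target 26/17, arm = carrier (Willis)
Willis with ω_sun = 0: ω_ring/ω_arm = (N1+N3)/N3; set equal to 26/17  ⇒  N3/N1 = 1/(26/17 − 1) = 17/9
N3 = N1 + 2·N2  ⇒  N2/N1 = (N3/N1 − 1)/2 = (17/9 − 1)/2 = 4/9
smallest multiple with N1 ≥ 12 and N2 ≥ 10: k = 3  ⇒  N1 = 3·9 = 27, N2 = 3·4 = 12 (N1 ≤ 40, N2 ≤ 30, N2 ≠ N1 ✓), N3 = 27 + 2·12 = 51
check: (N1+N3)/N3 with N1 = 27, N3 = 51 gives 26/17; |achieved − target| = 0 ≤ 13/850 ✓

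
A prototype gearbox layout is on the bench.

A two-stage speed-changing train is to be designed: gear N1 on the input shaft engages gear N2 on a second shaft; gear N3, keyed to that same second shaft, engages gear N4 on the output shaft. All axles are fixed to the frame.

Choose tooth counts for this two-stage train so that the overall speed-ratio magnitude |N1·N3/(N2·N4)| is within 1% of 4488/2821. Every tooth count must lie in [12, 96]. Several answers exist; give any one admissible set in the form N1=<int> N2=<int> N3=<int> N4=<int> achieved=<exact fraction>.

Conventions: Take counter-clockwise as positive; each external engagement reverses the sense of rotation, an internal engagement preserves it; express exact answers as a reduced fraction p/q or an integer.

N1=51 N2=31 N3=88 N4=91 achieved=4488/2821

topology: fixed-axis compound train — 2 stages, target 4488/2821
target = 4488/2821 in lowest terms: an exact hit needs N1·N3 = k·4488 and N2·N4 = k·2821 for one integer k, every count in [12, 96]; additionally prefer no 1:1 stage (N1 ≠ N2, N3 ≠ N4)
k = 1: N1·N3 = 4488 = 51·88, N2·N4 = 2821 = 31·91
achieved = 51·88/(31·91) = 4488/2821; |achieved − target| = 0 ≤ 1122/70525 ✓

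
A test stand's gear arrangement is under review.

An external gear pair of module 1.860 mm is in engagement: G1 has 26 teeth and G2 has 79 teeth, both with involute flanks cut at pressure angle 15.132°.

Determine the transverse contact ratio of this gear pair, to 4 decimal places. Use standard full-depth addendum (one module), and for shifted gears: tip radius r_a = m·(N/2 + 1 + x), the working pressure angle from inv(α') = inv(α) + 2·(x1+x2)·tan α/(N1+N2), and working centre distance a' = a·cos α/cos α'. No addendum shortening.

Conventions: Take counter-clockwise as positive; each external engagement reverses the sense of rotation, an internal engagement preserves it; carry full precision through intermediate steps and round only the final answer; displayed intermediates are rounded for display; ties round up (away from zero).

class = single-mesh tooth geometry [involute pair 26T × 79T, m = 1.860]
base radii: r_b1 = 23.341607, r_b2 = 70.922574
tip radii: r_a1 = 26.040000, r_a2 = 75.330000
no profile shift: α' = α, a' = a
action lengths: √(r_a1²−r_b1²) = 11.543440, √(r_a2²−r_b2²) = 25.388923
base pitch p_b = π·m·cos α = 5.640755
CR = (11.543440 + 25.388923 − 97.650000·sin 15.13200°)/5.640755 = 2.028354
contact ratio ≈ 2.0284

2.0284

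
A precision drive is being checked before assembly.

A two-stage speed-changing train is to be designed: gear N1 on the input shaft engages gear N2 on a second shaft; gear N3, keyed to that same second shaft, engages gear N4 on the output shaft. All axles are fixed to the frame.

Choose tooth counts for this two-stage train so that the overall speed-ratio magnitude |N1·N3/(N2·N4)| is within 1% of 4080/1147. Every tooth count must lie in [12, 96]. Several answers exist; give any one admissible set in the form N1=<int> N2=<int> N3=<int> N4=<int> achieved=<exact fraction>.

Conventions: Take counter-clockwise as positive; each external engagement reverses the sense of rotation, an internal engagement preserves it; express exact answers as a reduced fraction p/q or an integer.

topology: fixed-axis compound train — 2 stages, target 4080/1147
target = 4080/1147 in lowest terms: an exact hit needs N1·N3 = k·4080 and N2·N4 = k·1147 for one integer k, every count in [12, 96]; additionally prefer no 1:1 stage (N1 ≠ N2, N3 ≠ N4)
k = 1: N1·N3 = 4080 = 48·85, N2·N4 = 1147 = 31·37
achieved = 48·85/(31·37) = 4080/1147; |achieved − target| = 0 ≤ 204/5735 ✓

N1=48 N2=31 N3=85 N4=37 achieved=4080/1147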